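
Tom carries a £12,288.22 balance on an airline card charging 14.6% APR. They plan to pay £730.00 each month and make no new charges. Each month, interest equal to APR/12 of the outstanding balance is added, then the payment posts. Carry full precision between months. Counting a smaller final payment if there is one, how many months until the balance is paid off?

Monthly rate r = 14.6%/12 = 1.21667% = 0.0121667.
Recurrence: B ← B·(1+r) − £730.00.
Month 1: interest £149.51; balance after payment £11,707.73.
Month 2: interest £142.44; balance after payment £11,120.17.
Closed form: n = −ln(1 − rB₀/P)/ln(1+r) = −ln(0.7952)/ln(1.01217) ≈ 18.950, so the balance reaches zero during payment 19.

19 payments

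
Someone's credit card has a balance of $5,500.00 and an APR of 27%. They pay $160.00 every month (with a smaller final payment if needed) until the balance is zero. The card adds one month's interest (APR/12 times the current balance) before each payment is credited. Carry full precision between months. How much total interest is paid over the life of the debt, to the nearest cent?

Monthly rate r = 27%/12 = 2.25% = 0.0225.
Payoff takes n = ⌈−ln(1 − rB₀/P)/ln(1+r)⌉ = ⌈66.728⌉ = 67 payments; the last is $116.80.
Total paid = 66·$160.00 + $116.80 = $10,676.80.
Total interest = total paid − principal = $10,676.80 − $5,500.00 = $5,176.80.

$5,176.80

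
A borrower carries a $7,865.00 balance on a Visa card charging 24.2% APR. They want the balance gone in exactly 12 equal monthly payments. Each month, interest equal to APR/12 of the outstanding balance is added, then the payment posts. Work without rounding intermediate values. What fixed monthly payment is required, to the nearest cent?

Monthly rate r = 24.2%/12 = 2.01667% = 0.0201667.
Level-payment amortization: P = B₀·r / (1 − (1+r)^(−n)) = 7865.00·0.0201667 / (1 − 1.02017^(−12)).
Denominator 1 − (1+r)^(−12) = 0.213051249.
P = 158.611 / 0.213051249 ≈ 744.47.

$744.47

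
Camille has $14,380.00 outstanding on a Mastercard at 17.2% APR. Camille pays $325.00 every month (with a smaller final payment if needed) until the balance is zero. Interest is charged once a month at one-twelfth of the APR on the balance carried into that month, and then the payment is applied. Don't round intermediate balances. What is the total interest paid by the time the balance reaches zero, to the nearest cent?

$8,586.18

Monthly rate r = 17.2%/12 = 1.43333% = 0.0143333.
Payoff takes n = ⌈−ln(1 − rB₀/P)/ln(1+r)⌉ = ⌈70.664⌉ = 71 payments; the last is $216.18.
Total paid = 70·$325.00 + $216.18 = $22,966.18.
Total interest = total paid − principal = $22,966.18 − $14,380.00 = $8,586.18.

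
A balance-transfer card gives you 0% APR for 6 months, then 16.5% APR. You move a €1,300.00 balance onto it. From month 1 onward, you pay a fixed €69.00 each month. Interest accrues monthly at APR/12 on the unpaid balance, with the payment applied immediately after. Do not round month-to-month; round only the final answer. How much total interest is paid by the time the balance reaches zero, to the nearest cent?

Promo months 1–6 at r₀ = 0%/12 = 0; months 7+ at r₁ = 16.5%/12 = 0.01375.
After month 6 (no interest yet): B = €1,300.00 − 6·€69.00 = €886.00.
Then at r₁ with €69.00/mo: n₂ = −ln(1 − r₁·B/P)/ln(1+r₁) ≈ 14.23 → 15 more payments.
Total paid = 20·€69.00 + €15.61 = €1,395.61; interest = €1,395.61 − €1,300.00 = €95.61.

€95.61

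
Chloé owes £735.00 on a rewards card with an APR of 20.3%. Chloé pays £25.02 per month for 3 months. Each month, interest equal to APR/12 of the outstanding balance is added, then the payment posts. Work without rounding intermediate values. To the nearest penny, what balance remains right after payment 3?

Monthly rate r = 20.3%/12 = 1.69167% = 0.0169167.
Each month: B ← B·(1+r) − £25.02.
Month 1: interest £12.43; balance after payment £722.41.
Month 2: interest £12.22; balance after payment £709.61.
Month 3: interest £12.00; balance after payment £696.60.

£696.60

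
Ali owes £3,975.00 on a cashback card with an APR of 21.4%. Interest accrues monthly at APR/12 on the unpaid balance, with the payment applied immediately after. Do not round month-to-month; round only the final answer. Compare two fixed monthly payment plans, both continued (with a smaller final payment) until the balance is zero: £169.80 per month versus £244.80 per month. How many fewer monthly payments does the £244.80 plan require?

Monthly rate r = 21.4%/12 = 1.78333% = 0.0178333.
At £169.80/mo: n = ⌈−ln(1 − rB₀/P)/ln(1+r)⌉ = 31 payments (last £97.39); total interest = total paid − £3,975.00 = £1,216.39.
At £244.80/mo: 20 payments (last £84.16); total interest £760.36.
Payments saved = 31 − 20 = 11.

11 fewer payments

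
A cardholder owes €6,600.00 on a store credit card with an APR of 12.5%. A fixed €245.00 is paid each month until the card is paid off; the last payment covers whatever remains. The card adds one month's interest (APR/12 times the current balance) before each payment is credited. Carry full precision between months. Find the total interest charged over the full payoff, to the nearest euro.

€1,187

Monthly rate r = 12.5%/12 = 1.04167% = 0.0104167.
Payoff takes n = ⌈−ln(1 − rB₀/P)/ln(1+r)⌉ = ⌈31.782⌉ = 32 payments; the last is €191.92.
Total paid = 31·€245.00 + €191.92 = €7,786.92.
Total interest = total paid − principal = €7,786.92 − €6,600.00 = €1,186.92.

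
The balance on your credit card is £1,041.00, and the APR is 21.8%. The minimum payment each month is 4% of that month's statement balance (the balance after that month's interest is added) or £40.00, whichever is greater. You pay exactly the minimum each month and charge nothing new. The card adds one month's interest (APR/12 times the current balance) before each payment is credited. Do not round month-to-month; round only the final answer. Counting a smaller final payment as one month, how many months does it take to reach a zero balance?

36 months

Monthly rate r = 21.8%/12 = 1.81667% = 0.0181667.
While 4% of the post-interest balance exceeds £40.00, each month B ← (B·(1+r))·(1 − 0.04), i.e. B shrinks by the factor (1+r)·0.96 = 0.97744.
This holds for months 1–3. Entering month 4 the balance is £972.12; 4% of the post-interest balance is now below £40.00, so the flat £40.00 minimum applies from here.
From month 4 a fixed £40.00 at rate r clears £972.12 in 33 more payments. Total: 3 + 33 = 36 months.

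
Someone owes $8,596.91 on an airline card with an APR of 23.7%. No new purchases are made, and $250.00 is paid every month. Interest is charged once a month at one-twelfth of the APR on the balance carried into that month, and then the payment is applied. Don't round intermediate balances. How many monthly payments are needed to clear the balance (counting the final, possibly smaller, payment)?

Monthly rate r = 23.7%/12 = 1.975% = 0.01975.
Recurrence: B ← B·(1+r) − $250.00.
Month 1: interest $169.79; balance after payment $8,516.70.
Month 2: interest $168.20; balance after payment $8,434.90.
Closed form: n = −ln(1 − rB₀/P)/ln(1+r) = −ln(0.32084)/ln(1.01975) ≈ 58.126, so the balance reaches zero during payment 59.

59 months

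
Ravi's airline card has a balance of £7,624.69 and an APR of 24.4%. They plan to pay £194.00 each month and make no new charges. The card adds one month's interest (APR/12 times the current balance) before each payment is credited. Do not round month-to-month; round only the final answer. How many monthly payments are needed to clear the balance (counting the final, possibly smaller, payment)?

Monthly rate r = 24.4%/12 = 2.03333% = 0.0203333.
Recurrence: B ← B·(1+r) − £194.00.
Month 1: interest £155.04; balance after payment £7,585.73.
Month 2: interest £154.24; balance after payment £7,545.97.
Closed form: n = −ln(1 − rB₀/P)/ln(1+r) = −ln(0.20085)/ln(1.02033) ≈ 79.744, so the balance reaches zero during payment 80.

80 payments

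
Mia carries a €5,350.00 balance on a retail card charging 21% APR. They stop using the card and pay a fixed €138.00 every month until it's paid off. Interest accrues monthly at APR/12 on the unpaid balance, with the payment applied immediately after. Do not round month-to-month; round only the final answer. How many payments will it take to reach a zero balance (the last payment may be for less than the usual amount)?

66 months

Monthly rate r = 21%/12 = 1.75% = 0.0175.
Recurrence: B ← B·(1+r) − €138.00.
Month 1: interest €93.63; balance after payment €5,305.62.
Month 2: interest €92.85; balance after payment €5,260.47.
Closed form: n = −ln(1 − rB₀/P)/ln(1+r) = −ln(0.32156)/ln(1.0175) ≈ 65.399, so the balance reaches zero during payment 66.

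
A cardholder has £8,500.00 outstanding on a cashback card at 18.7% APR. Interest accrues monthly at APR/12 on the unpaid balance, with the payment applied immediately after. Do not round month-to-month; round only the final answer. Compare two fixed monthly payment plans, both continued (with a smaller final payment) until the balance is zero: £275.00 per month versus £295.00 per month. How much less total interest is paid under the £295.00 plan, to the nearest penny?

£315.59

Monthly rate r = 18.7%/12 = 1.55833% = 0.0155833.
At £275.00/mo: n = ⌈−ln(1 − rB₀/P)/ln(1+r)⌉ = 43 payments (last £137.19); total interest = total paid − £8,500.00 = £3,187.19.
At £295.00/mo: 39 payments (last £161.60); total interest £2,871.60.
Interest saved = £3,187.19 − £2,871.60 = £315.59.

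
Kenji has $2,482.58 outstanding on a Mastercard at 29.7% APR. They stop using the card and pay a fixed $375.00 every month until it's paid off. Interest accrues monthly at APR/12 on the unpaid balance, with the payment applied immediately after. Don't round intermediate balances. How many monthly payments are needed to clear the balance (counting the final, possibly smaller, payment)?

8 months

Monthly rate r = 29.7%/12 = 2.475% = 0.02475.
Recurrence: B ← B·(1+r) − $375.00.
Month 1: interest $61.44; balance after payment $2,169.02.
Month 2: interest $53.68; balance after payment $1,847.71.
Closed form: n = −ln(1 − rB₀/P)/ln(1+r) = −ln(0.83615)/ln(1.02475) ≈ 7.319, so the balance reaches zero during payment 8.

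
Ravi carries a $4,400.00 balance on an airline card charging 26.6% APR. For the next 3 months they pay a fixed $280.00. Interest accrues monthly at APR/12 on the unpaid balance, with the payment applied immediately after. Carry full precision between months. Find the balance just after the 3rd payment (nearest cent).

Monthly rate r = 26.6%/12 = 2.21667% = 0.0221667.
Each month: B ← B·(1+r) − $280.00.
Month 1: interest $97.53; balance after payment $4,217.53.
Month 2: interest $93.49; balance after payment $4,031.02.
Month 3: interest $89.35; balance after payment $3,840.38.

$3,840.38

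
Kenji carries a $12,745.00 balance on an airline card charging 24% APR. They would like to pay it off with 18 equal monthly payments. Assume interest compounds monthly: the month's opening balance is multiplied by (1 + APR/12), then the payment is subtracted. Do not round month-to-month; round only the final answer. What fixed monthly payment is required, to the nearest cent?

Monthly rate r = 24%/12 = 2% = 0.02.
Level-payment amortization: P = B₀·r / (1 − (1+r)^(−n)) = 12745.00·0.02 / (1 − 1.02^(−18)).
Denominator 1 − (1+r)^(−18) = 0.299840625.
P = 254.9 / 0.299840625 ≈ 850.12.

$850.12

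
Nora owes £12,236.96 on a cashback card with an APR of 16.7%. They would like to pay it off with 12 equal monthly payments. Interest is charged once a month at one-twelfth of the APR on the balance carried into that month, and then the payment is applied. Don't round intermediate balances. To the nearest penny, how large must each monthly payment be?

£1,114.33

Monthly rate r = 16.7%/12 = 1.39167% = 0.0139167.
Level-payment amortization: P = B₀·r / (1 − (1+r)^(−n)) = 12236.96·0.0139167 / (1 − 1.01392^(−12)).
Denominator 1 − (1+r)^(−12) = 0.152825537.
P = 170.298 / 0.152825537 ≈ 1114.33.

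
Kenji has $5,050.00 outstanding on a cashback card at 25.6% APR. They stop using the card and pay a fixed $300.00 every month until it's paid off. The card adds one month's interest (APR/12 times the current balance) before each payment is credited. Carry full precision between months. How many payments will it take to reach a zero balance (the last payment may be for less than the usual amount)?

22 payments

Monthly rate r = 25.6%/12 = 2.13333% = 0.0213333.
Recurrence: B ← B·(1+r) − $300.00.
Month 1: interest $107.73; balance after payment $4,857.73.
Month 2: interest $103.63; balance after payment $4,661.36.
Closed form: n = −ln(1 − rB₀/P)/ln(1+r) = −ln(0.64089)/ln(1.02133) ≈ 21.076, so the balance reaches zero during payment 22.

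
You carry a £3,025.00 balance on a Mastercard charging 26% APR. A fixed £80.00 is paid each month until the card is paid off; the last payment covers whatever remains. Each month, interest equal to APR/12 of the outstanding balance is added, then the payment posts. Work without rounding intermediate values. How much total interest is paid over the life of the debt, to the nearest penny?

Monthly rate r = 26%/12 = 2.16667% = 0.0216667.
Payoff takes n = ⌈−ln(1 − rB₀/P)/ln(1+r)⌉ = ⌈79.810⌉ = 80 payments; the last is £64.95.
Total paid = 79·£80.00 + £64.95 = £6,384.95.
Total interest = total paid − principal = £6,384.95 − £3,025.00 = £3,359.95.

£3,359.95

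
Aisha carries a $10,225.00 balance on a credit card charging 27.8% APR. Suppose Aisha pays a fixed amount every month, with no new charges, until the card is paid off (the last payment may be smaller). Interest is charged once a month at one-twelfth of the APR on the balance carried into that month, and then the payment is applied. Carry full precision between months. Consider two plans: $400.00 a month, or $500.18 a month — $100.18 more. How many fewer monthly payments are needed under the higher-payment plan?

Monthly rate r = 27.8%/12 = 2.31667% = 0.0231667.
At $400.00/mo: n = ⌈−ln(1 − rB₀/P)/ln(1+r)⌉ = 40 payments (last $66.65); total interest = total paid − $10,225.00 = $5,441.65.
At $500.18/mo: 29 payments (last $8.92); total interest $3,788.96.
Payments saved = 40 − 29 = 11.

11 fewer payments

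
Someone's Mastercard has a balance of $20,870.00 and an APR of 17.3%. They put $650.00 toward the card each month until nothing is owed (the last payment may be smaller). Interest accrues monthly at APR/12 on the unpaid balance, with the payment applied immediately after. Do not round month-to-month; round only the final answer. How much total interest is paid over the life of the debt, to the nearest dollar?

Monthly rate r = 17.3%/12 = 1.44167% = 0.0144167.
Payoff takes n = ⌈−ln(1 − rB₀/P)/ln(1+r)⌉ = ⌈43.423⌉ = 44 payments; the last is $276.06.
Total paid = 43·$650.00 + $276.06 = $28,226.06.
Total interest = total paid − principal = $28,226.06 − $20,870.00 = $7,356.06.

$7,356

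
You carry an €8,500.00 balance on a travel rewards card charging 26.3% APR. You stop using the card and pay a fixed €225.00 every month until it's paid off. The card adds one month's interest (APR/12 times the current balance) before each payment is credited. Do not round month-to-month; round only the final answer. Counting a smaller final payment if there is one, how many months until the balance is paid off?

Monthly rate r = 26.3%/12 = 2.19167% = 0.0219167.
Recurrence: B ← B·(1+r) − €225.00.
Month 1: interest €186.29; balance after payment €8,461.29.
Month 2: interest €185.44; balance after payment €8,421.73.
Closed form: n = −ln(1 − rB₀/P)/ln(1+r) = −ln(0.17204)/ln(1.02192) ≈ 81.183, so the balance reaches zero during payment 82.

82 months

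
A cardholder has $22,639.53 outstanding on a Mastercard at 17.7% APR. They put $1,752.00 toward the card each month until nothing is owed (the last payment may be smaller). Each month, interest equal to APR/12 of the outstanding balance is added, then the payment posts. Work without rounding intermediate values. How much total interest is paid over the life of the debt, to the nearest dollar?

Monthly rate r = 17.7%/12 = 1.475% = 0.01475.
Payoff takes n = ⌈−ln(1 − rB₀/P)/ln(1+r)⌉ = ⌈14.442⌉ = 15 payments; the last is $777.50.
Total paid = 14·$1,752.00 + $777.50 = $25,305.50.
Total interest = total paid − principal = $25,305.50 − $22,639.53 = $2,665.97.

$2,666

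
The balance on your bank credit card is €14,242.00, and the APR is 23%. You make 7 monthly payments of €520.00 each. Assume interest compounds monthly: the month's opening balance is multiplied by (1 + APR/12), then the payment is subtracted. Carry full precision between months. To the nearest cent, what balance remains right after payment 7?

Monthly rate r = 23%/12 = 1.91667% = 0.0191667.
Each month: B ← B·(1+r) − €520.00.
Month 1: interest €272.97; balance after payment €13,994.97.
Month 2: interest €268.24; balance after payment €13,743.21.
Month 3: interest €263.41; balance after payment €13,486.62.
Month 4: interest €258.49; balance after payment €13,225.11.
Month 5: interest €253.48; balance after payment €12,958.60.
Month 6: interest €248.37; balance after payment €12,686.97.
Month 7: interest €243.17; balance after payment €12,410.13.

€12,410.13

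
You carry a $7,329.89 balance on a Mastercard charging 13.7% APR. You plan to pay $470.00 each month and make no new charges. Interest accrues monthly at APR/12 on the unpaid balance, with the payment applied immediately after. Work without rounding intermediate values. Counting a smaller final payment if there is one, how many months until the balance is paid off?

Monthly rate r = 13.7%/12 = 1.14167% = 0.0114167.
Recurrence: B ← B·(1+r) − $470.00.
Month 1: interest $83.68; balance after payment $6,943.57.
Month 2: interest $79.27; balance after payment $6,552.85.
Closed form: n = −ln(1 − rB₀/P)/ln(1+r) = −ln(0.82195)/ln(1.01142) ≈ 17.272, so the balance reaches zero during payment 18.

18 payments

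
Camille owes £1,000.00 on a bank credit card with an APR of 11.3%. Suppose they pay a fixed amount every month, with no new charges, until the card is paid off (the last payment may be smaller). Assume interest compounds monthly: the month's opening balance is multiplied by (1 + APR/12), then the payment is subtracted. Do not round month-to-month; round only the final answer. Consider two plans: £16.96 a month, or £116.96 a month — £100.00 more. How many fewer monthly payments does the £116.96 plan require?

78 fewer payments

Monthly rate r = 11.3%/12 = 0.941667% = 0.00941667.
At £16.96/mo: n = ⌈−ln(1 − rB₀/P)/ln(1+r)⌉ = 87 payments (last £7.53); total interest = total paid − £1,000.00 = £466.09.
At £116.96/mo: 9 payments (last £111.80); total interest £47.48.
Payments saved = 87 − 9 = 78.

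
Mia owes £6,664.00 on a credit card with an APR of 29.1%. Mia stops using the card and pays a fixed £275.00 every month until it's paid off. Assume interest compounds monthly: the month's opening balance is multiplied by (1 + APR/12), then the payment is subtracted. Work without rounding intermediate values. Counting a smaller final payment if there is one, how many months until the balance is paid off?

Monthly rate r = 29.1%/12 = 2.425% = 0.02425.
Recurrence: B ← B·(1+r) − £275.00.
Month 1: interest £161.60; balance after payment £6,550.60.
Month 2: interest £158.85; balance after payment £6,434.45.
Closed form: n = −ln(1 − rB₀/P)/ln(1+r) = −ln(0.41236)/ln(1.02425) ≈ 36.972, so the balance reaches zero during payment 37.

37 payments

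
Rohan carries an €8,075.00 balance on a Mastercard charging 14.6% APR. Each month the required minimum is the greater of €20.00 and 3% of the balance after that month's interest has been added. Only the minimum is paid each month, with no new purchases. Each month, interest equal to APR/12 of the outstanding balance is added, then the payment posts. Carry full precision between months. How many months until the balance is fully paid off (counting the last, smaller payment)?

179 months

Monthly rate r = 14.6%/12 = 1.21667% = 0.0121667.
While 3% of the post-interest balance exceeds €20.00, each month B ← (B·(1+r))·(1 − 0.03), i.e. B shrinks by the factor (1+r)·0.97 = 0.9818.
This holds for months 1–137. Entering month 138 the balance is €652.23; 3% of the post-interest balance is now below €20.00, so the flat €20.00 minimum applies from here.
From month 138 a fixed €20.00 at rate r clears €652.23 in 42 more payments. Total: 137 + 42 = 179 months.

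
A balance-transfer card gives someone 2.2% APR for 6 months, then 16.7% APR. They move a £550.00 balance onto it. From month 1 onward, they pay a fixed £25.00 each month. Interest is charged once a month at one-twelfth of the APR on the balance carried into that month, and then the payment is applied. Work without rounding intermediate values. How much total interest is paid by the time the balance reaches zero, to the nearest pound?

£63

Promo months 1–6 at r₀ = 2.2%/12 = 0.00183333; months 7+ at r₁ = 16.7%/12 = 0.0139167.
After month 6: iterate B ← B·(1+r₀) − £25.00 for 6 months → £405.39.
Then at r₁ with £25.00/mo: n₂ = −ln(1 − r₁·B/P)/ln(1+r₁) ≈ 18.50 → 19 more payments.
Total paid = 24·£25.00 + £12.67 = £612.67; interest = £612.67 − £550.00 = £62.67.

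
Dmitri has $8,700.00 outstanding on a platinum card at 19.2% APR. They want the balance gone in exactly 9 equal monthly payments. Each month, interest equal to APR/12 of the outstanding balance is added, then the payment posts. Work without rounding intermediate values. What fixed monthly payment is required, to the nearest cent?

Monthly rate r = 19.2%/12 = 1.6% = 0.016.
Level-payment amortization: P = B₀·r / (1 − (1+r)^(−n)) = 8700.00·0.016 / (1 − 1.016^(−9)).
Denominator 1 − (1+r)^(−9) = 0.1331247.
P = 139.2 / 0.1331247 ≈ 1045.64.

$1,045.64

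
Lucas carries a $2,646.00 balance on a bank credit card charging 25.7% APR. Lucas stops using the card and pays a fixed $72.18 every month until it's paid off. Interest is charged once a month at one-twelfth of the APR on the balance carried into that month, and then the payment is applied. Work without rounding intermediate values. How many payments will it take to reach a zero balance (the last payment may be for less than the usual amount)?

73 payments

Monthly rate r = 25.7%/12 = 2.14167% = 0.0214167.
Recurrence: B ← B·(1+r) − $72.18.
Month 1: interest $56.67; balance after payment $2,630.49.
Month 2: interest $56.34; balance after payment $2,614.64.
Closed form: n = −ln(1 − rB₀/P)/ln(1+r) = −ln(0.2149)/ln(1.02142) ≈ 72.560, so the balance reaches zero during payment 73.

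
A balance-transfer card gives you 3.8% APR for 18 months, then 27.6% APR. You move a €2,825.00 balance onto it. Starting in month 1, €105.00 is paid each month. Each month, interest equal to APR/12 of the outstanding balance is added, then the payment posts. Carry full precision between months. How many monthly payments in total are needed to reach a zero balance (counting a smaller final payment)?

Promo months 1–18 at r₀ = 3.8%/12 = 0.00316667; months 19+ at r₁ = 27.6%/12 = 0.023.
After month 18: iterate B ← B·(1+r₀) − €105.00 for 18 months → €1,048.69.
Then at r₁ with €105.00/mo: n₂ = −ln(1 − r₁·B/P)/ln(1+r₁) ≈ 11.48 → 12 more payments.

30 months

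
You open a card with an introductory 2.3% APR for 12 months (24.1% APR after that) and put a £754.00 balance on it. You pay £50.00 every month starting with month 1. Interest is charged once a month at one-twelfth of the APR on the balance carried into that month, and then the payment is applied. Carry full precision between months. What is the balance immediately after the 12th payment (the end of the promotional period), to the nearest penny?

Promo months 1–12 at r₀ = 2.3%/12 = 0.00191667; months 13+ at r₁ = 24.1%/12 = 0.0200833.
After month 12: iterate B ← B·(1+r₀) − £50.00 for 12 months → £165.16.

£165.16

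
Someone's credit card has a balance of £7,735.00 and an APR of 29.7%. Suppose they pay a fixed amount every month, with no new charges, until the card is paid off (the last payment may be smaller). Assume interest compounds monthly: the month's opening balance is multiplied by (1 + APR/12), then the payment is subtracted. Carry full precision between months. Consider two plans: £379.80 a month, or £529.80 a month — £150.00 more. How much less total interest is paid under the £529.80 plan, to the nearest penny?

£1,177.27

Monthly rate r = 29.7%/12 = 2.475% = 0.02475.
At £379.80/mo: n = ⌈−ln(1 − rB₀/P)/ln(1+r)⌉ = 29 payments (last £260.95); total interest = total paid − £7,735.00 = £3,160.35.
At £529.80/mo: 19 payments (last £181.68); total interest £1,983.08.
Interest saved = £3,160.35 − £1,983.08 = £1,177.27.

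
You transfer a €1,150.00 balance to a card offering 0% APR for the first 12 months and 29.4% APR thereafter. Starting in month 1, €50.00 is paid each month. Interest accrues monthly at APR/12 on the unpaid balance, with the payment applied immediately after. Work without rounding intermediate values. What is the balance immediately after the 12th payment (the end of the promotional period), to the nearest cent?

€550.00

Promo months 1–12 at r₀ = 0%/12 = 0; months 13+ at r₁ = 29.4%/12 = 0.0245.
After month 12 (no interest yet): B = €1,150.00 − 12·€50.00 = €550.00.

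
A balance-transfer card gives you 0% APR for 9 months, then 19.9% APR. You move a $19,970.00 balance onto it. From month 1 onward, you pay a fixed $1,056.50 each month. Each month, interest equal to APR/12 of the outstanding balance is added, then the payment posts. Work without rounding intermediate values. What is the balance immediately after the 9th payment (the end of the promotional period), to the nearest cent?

Promo months 1–9 at r₀ = 0%/12 = 0; months 10+ at r₁ = 19.9%/12 = 0.0165833.
After month 9 (no interest yet): B = $19,970.00 − 9·$1,056.50 = $10,461.50.

$10,461.50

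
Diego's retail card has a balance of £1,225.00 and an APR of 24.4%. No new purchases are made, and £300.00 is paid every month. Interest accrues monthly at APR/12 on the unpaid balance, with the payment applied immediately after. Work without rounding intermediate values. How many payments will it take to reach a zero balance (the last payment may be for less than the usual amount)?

Monthly rate r = 24.4%/12 = 2.03333% = 0.0203333.
Recurrence: B ← B·(1+r) − £300.00.
Month 1: interest £24.91; balance after payment £949.91.
Month 2: interest £19.31; balance after payment £669.22.
Month 3: interest £13.61; balance after payment £382.83.
Month 4: interest £7.78; balance after payment £90.61.
Month 5: interest £1.84; balance after payment £0.00.

5 months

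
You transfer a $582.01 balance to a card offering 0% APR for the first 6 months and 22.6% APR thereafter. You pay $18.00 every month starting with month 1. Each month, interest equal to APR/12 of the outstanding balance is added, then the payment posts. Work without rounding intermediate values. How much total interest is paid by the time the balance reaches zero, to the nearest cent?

$186.95

Promo months 1–6 at r₀ = 0%/12 = 0; months 7+ at r₁ = 22.6%/12 = 0.0188333.
After month 6 (no interest yet): B = $582.01 − 6·$18.00 = $474.01.
Then at r₁ with $18.00/mo: n₂ = −ln(1 − r₁·B/P)/ln(1+r₁) ≈ 36.72 → 37 more payments.
Total paid = 42·$18.00 + $12.96 = $768.96; interest = $768.96 − $582.01 = $186.95.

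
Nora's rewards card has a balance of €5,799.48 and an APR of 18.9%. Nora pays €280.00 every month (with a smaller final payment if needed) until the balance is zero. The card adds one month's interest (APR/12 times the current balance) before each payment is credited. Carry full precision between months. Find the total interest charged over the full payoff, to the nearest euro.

€1,276

Monthly rate r = 18.9%/12 = 1.575% = 0.01575.
Payoff takes n = ⌈−ln(1 − rB₀/P)/ln(1+r)⌉ = ⌈25.267⌉ = 26 payments; the last is €75.17.
Total paid = 25·€280.00 + €75.17 = €7,075.17.
Total interest = total paid − principal = €7,075.17 − €5,799.48 = €1,275.69.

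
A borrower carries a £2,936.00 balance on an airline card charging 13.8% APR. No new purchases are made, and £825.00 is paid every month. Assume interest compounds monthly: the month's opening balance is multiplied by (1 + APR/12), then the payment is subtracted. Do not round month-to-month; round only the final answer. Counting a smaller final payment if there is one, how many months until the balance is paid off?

4 months

Monthly rate r = 13.8%/12 = 1.15% = 0.0115.
Recurrence: B ← B·(1+r) − £825.00.
Month 1: interest £33.76; balance after payment £2,144.76.
Month 2: interest £24.66; balance after payment £1,344.43.
Month 3: interest £15.46; balance after payment £534.89.
Month 4: interest £6.15; balance after payment £0.00.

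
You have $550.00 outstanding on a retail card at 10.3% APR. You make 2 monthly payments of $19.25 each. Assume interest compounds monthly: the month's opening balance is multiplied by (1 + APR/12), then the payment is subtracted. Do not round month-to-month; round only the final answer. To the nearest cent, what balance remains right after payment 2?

Monthly rate r = 10.3%/12 = 0.858333% = 0.00858333.
Each month: B ← B·(1+r) − $19.25.
Month 1: interest $4.72; balance after payment $535.47.
Month 2: interest $4.60; balance after payment $520.82.

$520.82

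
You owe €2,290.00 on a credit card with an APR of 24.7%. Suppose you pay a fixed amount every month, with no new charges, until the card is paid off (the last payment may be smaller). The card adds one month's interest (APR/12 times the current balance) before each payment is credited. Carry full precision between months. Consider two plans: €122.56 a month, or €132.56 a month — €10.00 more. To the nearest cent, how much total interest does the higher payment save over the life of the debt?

Monthly rate r = 24.7%/12 = 2.05833% = 0.0205833.
At €122.56/mo: n = ⌈−ln(1 − rB₀/P)/ln(1+r)⌉ = 24 payments (last €101.61); total interest = total paid − €2,290.00 = €630.49.
At €132.56/mo: 22 payments (last €75.44); total interest €569.20.
Interest saved = €630.49 − €569.20 = €61.29.

€61.29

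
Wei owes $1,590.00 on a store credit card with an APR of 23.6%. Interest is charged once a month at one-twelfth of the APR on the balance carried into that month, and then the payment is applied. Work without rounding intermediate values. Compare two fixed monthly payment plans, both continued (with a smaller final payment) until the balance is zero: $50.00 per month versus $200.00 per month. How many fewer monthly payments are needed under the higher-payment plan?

Monthly rate r = 23.6%/12 = 1.96667% = 0.0196667.
At $50.00/mo: n = ⌈−ln(1 − rB₀/P)/ln(1+r)⌉ = 51 payments (last $20.93); total interest = total paid − $1,590.00 = $930.93.
At $200.00/mo: 9 payments (last $146.32); total interest $156.32.
Payments saved = 51 − 9 = 42.

42 fewer payments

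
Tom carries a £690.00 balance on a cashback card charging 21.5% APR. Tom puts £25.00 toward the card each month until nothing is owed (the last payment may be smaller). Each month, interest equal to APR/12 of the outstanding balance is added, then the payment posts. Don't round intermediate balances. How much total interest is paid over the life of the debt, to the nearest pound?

£270

Monthly rate r = 21.5%/12 = 1.79167% = 0.0179167.
Payoff takes n = ⌈−ln(1 − rB₀/P)/ln(1+r)⌉ = ⌈38.417⌉ = 39 payments; the last is £10.47.
Total paid = 38·£25.00 + £10.47 = £960.47.
Total interest = total paid − principal = £960.47 − £690.00 = £270.47.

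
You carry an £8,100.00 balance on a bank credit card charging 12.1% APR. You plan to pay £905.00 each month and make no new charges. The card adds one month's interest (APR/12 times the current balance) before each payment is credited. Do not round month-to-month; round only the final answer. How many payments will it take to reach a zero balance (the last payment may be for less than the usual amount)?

Monthly rate r = 12.1%/12 = 1.00833% = 0.0100833.
Recurrence: B ← B·(1+r) − £905.00.
Month 1: interest £81.67; balance after payment £7,276.68.
Month 2: interest £73.37; balance after payment £6,445.05.
Closed form: n = −ln(1 − rB₀/P)/ln(1+r) = −ln(0.90975)/ln(1.01008) ≈ 9.427, so the balance reaches zero during payment 10.

10 months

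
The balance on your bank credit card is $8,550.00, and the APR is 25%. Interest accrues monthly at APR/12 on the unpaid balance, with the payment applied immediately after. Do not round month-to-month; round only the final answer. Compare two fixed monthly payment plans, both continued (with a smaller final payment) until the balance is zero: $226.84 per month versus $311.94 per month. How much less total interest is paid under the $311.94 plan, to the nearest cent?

$4,119.24

Monthly rate r = 25%/12 = 2.08333% = 0.0208333.
At $226.84/mo: n = ⌈−ln(1 − rB₀/P)/ln(1+r)⌉ = 75 payments (last $137.31); total interest = total paid − $8,550.00 = $8,373.47.
At $311.94/mo: 42 payments (last $14.69); total interest $4,254.23.
Interest saved = $8,373.47 − $4,254.23 = $4,119.24.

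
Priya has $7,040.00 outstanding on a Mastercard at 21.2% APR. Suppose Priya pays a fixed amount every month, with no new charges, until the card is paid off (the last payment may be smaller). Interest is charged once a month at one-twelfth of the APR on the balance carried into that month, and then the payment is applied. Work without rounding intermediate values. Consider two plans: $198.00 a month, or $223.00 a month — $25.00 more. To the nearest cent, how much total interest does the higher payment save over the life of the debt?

$796.16

Monthly rate r = 21.2%/12 = 1.76667% = 0.0176667.
At $198.00/mo: n = ⌈−ln(1 − rB₀/P)/ln(1+r)⌉ = 57 payments (last $97.26); total interest = total paid − $7,040.00 = $4,145.26.
At $223.00/mo: 47 payments (last $131.10); total interest $3,349.10.
Interest saved = $4,145.26 − $3,349.10 = $796.16.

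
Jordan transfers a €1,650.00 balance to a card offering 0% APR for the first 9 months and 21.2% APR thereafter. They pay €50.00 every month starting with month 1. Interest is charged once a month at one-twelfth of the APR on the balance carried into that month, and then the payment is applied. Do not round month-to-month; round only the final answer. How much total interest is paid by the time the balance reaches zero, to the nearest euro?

Promo months 1–9 at r₀ = 0%/12 = 0; months 10+ at r₁ = 21.2%/12 = 0.0176667.
After month 9 (no interest yet): B = €1,650.00 − 9·€50.00 = €1,200.00.
Then at r₁ with €50.00/mo: n₂ = −ln(1 − r₁·B/P)/ln(1+r₁) ≈ 31.50 → 32 more payments.
Total paid = 40·€50.00 + €25.13 = €2,025.13; interest = €2,025.13 − €1,650.00 = €375.13.

€375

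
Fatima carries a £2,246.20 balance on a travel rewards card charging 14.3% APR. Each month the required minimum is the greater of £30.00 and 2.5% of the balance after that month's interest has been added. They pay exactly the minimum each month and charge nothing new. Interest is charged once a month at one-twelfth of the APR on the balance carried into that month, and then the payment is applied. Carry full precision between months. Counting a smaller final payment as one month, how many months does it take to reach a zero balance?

102 months

Monthly rate r = 14.3%/12 = 1.19167% = 0.0119167.
While 2.5% of the post-interest balance exceeds £30.00, each month B ← (B·(1+r))·(1 − 0.025), i.e. B shrinks by the factor (1+r)·0.975 = 0.98662.
This holds for months 1–48. Entering month 49 the balance is £1,176.57; 2.5% of the post-interest balance is now below £30.00, so the flat £30.00 minimum applies from here.
From month 49 a fixed £30.00 at rate r clears £1,176.57 in 54 more payments. Total: 48 + 54 = 102 months.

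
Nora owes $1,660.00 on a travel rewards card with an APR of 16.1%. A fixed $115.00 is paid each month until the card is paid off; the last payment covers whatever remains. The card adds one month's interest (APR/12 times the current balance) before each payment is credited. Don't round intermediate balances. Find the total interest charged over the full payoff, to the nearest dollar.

Monthly rate r = 16.1%/12 = 1.34167% = 0.0134167.
Payoff takes n = ⌈−ln(1 − rB₀/P)/ln(1+r)⌉ = ⌈16.151⌉ = 17 payments; the last is $17.52.
Total paid = 16·$115.00 + $17.52 = $1,857.52.
Total interest = total paid − principal = $1,857.52 − $1,660.00 = $197.52.

$198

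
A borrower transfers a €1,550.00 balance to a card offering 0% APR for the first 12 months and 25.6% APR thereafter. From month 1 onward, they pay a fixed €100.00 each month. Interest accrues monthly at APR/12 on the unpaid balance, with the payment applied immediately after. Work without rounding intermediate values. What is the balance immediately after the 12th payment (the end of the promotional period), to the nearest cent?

€350.00

Promo months 1–12 at r₀ = 0%/12 = 0; months 13+ at r₁ = 25.6%/12 = 0.0213333.
After month 12 (no interest yet): B = €1,550.00 − 12·€100.00 = €350.00.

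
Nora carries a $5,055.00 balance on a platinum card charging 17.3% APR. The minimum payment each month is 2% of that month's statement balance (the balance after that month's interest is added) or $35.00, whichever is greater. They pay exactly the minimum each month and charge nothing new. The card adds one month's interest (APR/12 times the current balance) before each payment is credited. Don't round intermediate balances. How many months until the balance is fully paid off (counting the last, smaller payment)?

Monthly rate r = 17.3%/12 = 1.44167% = 0.0144167.
While 2% of the post-interest balance exceeds $35.00, each month B ← (B·(1+r))·(1 − 0.02), i.e. B shrinks by the factor (1+r)·0.98 = 0.99413.
This holds for months 1–183. Entering month 184 the balance is $1,720.64; 2% of the post-interest balance is now below $35.00, so the flat $35.00 minimum applies from here.
From month 184 a fixed $35.00 at rate r clears $1,720.64 in 87 more payments. Total: 183 + 87 = 270 months.

270 months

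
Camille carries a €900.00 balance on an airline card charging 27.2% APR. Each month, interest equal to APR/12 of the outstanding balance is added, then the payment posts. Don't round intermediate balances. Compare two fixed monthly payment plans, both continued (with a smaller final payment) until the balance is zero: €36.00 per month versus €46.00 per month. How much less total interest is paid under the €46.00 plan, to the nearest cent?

€140.41

Monthly rate r = 27.2%/12 = 2.26667% = 0.0226667.
At €36.00/mo: n = ⌈−ln(1 − rB₀/P)/ln(1+r)⌉ = 38 payments (last €11.24); total interest = total paid − €900.00 = €443.24.
At €46.00/mo: 27 payments (last €6.83); total interest €302.83.
Interest saved = €443.24 − €302.83 = €140.41.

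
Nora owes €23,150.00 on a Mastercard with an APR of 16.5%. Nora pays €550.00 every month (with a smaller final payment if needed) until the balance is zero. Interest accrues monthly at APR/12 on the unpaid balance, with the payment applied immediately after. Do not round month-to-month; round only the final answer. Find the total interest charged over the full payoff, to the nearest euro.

€11,669

Monthly rate r = 16.5%/12 = 1.375% = 0.01375.
Payoff takes n = ⌈−ln(1 − rB₀/P)/ln(1+r)⌉ = ⌈63.306⌉ = 64 payments; the last is €169.15.
Total paid = 63·€550.00 + €169.15 = €34,819.15.
Total interest = total paid − principal = €34,819.15 − €23,150.00 = €11,669.15.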